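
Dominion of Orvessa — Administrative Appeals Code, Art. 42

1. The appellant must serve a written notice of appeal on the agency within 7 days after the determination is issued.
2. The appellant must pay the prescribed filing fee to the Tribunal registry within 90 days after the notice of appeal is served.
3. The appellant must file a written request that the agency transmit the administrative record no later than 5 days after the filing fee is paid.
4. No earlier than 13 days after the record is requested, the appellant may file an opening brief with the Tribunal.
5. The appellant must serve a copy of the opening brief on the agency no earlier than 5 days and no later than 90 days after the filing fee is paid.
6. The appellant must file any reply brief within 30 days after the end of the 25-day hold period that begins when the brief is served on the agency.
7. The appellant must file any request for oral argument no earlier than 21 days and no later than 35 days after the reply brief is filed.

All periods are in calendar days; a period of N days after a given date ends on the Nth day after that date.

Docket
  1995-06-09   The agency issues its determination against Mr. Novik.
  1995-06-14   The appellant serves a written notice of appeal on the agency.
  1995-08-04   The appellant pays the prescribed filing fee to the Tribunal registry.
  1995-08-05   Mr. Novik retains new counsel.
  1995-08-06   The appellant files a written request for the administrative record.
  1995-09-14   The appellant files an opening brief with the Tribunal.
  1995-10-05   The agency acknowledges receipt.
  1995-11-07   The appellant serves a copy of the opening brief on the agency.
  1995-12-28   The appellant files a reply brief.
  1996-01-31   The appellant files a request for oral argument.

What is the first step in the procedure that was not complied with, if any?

Step 5

Step 1: 7 days after 1995-06-09 (when the determination is issued) is 1995-06-16; 1995-06-14 is within that limit.
Step 2: 90 days after 1995-06-14 (when the notice of appeal is served) is 1995-09-12; completed 1995-08-04, before the deadline.
Step 3: 5 days after 1995-08-04 (when the filing fee is paid) is 1995-08-09; completed 1995-08-06, before the deadline.
Step 4: the earliest permitted date is 13 days after 1995-08-06 (when the record is requested), i.e. 1995-08-19; done 1995-09-14, after the minimum wait.
Step 5: the window is 5–90 days after 1995-08-04 (when the filing fee is paid), so 1995-08-09 through 1995-11-02; done 1995-11-07 — 5 days after the window closed.
No need to go further; step 5 was not satisfied.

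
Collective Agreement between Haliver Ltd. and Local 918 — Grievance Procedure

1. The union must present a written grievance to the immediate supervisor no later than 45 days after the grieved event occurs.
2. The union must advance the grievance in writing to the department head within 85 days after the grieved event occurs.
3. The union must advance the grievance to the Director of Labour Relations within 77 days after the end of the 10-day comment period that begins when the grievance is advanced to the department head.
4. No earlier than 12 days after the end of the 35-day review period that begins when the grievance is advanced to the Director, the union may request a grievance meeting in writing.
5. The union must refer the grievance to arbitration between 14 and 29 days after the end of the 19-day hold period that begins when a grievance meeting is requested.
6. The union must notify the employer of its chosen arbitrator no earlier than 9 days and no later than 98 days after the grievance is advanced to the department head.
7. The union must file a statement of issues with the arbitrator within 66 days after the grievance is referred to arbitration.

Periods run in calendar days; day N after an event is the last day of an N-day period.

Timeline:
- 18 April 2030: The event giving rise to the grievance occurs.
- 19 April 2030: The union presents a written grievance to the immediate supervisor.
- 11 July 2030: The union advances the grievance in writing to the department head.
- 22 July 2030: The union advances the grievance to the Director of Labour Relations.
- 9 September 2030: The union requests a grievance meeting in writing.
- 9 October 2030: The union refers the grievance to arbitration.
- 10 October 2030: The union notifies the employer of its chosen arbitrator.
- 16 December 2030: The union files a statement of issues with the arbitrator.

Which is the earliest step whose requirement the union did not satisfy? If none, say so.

Step 1: 45 days after 18 April 2030 (when the grieved event occurs) is 2 June 2030; done 19 April 2030 — timely.
Step 2: 85 days after 18 April 2030 (when the grieved event occurs) is 12 July 2030; 11 July 2030 is within that limit.
Step 3: 77 days after 21 July 2030 (end of the 10-day comment period, which began when the grievance is advanced to the department head on 11 July 2030) is 6 October 2030; completed 22 July 2030, before the deadline.
Step 4: the earliest permitted date is 12 days after 26 August 2030 (end of the 35-day review period, which began when the grievance is advanced to the Director on 22 July 2030), i.e. 7 September 2030; 9 September 2030 is on or after that date.
Step 5: the window is 14–29 days after 28 September 2030 (end of the 19-day hold period, which began when a grievance meeting is requested on 9 September 2030), so 12 October 2030 through 27 October 2030; done 9 October 2030 — 3 days before the window opened.
The procedure was therefore not followed at step 5.

Step 5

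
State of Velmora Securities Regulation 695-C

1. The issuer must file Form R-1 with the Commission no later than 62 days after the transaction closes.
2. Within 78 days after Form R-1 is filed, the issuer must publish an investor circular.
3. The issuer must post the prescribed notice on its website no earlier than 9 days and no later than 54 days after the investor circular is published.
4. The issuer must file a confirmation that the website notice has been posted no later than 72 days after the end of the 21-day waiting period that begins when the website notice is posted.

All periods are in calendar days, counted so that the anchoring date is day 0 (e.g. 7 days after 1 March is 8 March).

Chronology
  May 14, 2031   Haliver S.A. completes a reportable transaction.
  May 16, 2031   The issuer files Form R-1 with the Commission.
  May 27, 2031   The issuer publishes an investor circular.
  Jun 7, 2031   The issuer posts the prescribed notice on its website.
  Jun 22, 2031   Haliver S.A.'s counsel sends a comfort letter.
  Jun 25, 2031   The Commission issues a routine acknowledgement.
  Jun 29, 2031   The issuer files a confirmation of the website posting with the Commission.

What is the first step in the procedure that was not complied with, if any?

None — every step was satisfied

(1) due by May 14, 2031 + 62 days = Jul 15, 2031; May 16, 2031 is within that limit.
(2) due by May 16, 2031 + 78 days = Aug 2, 2031; completed May 27, 2031, before the deadline.
(3) the permitted window runs from May 27, 2031 + 9 = Jun 5, 2031 to May 27, 2031 + 54 = Jul 20, 2031; done Jun 7, 2031 — within the window.
(4) due by Jun 28, 2031 + 72 days = Sep 8, 2031; Jun 29, 2031 is within that limit.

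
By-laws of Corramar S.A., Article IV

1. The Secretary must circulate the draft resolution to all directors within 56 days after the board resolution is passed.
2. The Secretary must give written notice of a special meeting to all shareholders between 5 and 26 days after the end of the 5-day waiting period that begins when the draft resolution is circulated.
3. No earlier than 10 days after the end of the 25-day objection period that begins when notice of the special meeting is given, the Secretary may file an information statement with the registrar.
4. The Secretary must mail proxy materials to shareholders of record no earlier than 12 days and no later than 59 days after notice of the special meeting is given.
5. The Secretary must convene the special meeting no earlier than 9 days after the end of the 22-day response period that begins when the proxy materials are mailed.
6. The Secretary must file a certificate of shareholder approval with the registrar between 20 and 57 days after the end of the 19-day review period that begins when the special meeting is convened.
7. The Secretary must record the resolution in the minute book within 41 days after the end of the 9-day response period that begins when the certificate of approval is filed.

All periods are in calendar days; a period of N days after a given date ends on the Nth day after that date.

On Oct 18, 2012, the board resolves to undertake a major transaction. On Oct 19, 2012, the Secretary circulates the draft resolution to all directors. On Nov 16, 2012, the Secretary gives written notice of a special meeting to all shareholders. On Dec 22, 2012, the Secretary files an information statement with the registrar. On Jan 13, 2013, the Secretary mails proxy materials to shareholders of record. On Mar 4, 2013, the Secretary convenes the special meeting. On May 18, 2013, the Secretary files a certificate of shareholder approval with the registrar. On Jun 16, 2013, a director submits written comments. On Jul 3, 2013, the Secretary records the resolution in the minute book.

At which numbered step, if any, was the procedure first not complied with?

None — every step was satisfied

Step 1 — counting 56 days from Oct 18, 2012 (when the board resolution is passed) gives a deadline of Dec 13, 2012; completed Oct 19, 2012, before the deadline.
Step 2 — 5 and 26 days from Oct 24, 2012 (end of the 5-day waiting period, which began when the draft resolution is circulated on Oct 19, 2012) are Oct 29, 2012 and Nov 19, 2012 respectively; done Nov 16, 2012 — within the window.
Step 3 — must wait 10 days from Dec 11, 2012 (end of the 25-day objection period, which began when notice of the special meeting is given on Nov 16, 2012), so not before Dec 21, 2012; Dec 22, 2012 is on or after that date.
Step 4 — 12 and 59 days from Nov 16, 2012 (when notice of the special meeting is given) are Nov 28, 2012 and Jan 14, 2013 respectively; Jan 13, 2013 falls inside that range.
Step 5 — must wait 9 days from Feb 4, 2013 (end of the 22-day response period, which began when the proxy materials are mailed on Jan 13, 2013), so not before Feb 13, 2013; done Mar 4, 2013 — permitted.
Step 6 — 20 and 57 days from Mar 23, 2013 (end of the 19-day review period, which began when the special meeting is convened on Mar 4, 2013) are Apr 12, 2013 and May 19, 2013 respectively; done May 18, 2013 — within the window.
Step 7 — counting 41 days from May 27, 2013 (end of the 9-day response period, which began when the certificate of approval is filed on May 18, 2013) gives a deadline of Jul 7, 2013; done Jul 3, 2013 — timely.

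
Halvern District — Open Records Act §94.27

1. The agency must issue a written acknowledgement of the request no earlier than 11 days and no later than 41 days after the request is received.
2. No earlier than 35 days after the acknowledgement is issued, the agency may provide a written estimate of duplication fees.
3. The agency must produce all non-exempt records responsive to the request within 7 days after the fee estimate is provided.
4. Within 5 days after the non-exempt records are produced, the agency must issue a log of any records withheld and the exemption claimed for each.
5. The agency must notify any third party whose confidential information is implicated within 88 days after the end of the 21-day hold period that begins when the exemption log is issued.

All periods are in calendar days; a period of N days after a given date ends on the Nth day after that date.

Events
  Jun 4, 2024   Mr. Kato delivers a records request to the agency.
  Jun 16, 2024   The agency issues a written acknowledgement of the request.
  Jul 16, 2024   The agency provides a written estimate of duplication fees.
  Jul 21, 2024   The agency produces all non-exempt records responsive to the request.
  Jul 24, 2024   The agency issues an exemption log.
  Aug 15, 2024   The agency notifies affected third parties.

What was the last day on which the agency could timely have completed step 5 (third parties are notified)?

The exemption log is issued on Jul 24, 2024; the 21-day hold period therefore ends Aug 14, 2024, and step 5 runs from that date. 88 days after Aug 14, 2024 is Nov 10, 2024.

Nov 10, 2024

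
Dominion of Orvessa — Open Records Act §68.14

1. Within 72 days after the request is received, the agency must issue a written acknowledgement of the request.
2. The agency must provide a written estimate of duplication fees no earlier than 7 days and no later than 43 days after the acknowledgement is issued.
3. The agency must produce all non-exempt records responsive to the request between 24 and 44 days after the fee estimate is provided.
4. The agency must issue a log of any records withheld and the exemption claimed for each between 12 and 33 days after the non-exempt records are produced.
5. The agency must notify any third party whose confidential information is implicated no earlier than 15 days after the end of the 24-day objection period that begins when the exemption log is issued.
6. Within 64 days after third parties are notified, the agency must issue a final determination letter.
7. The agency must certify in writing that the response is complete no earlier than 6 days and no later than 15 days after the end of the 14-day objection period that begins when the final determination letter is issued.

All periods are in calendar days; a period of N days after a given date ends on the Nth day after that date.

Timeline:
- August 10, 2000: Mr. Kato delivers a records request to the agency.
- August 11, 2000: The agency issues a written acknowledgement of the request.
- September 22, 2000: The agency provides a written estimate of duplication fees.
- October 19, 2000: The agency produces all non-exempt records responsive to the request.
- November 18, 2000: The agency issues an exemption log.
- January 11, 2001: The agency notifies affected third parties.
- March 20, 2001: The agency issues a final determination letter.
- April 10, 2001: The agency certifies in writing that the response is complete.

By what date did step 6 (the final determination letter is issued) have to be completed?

Step 6 runs from January 11, 2001, when third parties are notified. 64 days after January 11, 2001 is March 16, 2001.

March 16, 2001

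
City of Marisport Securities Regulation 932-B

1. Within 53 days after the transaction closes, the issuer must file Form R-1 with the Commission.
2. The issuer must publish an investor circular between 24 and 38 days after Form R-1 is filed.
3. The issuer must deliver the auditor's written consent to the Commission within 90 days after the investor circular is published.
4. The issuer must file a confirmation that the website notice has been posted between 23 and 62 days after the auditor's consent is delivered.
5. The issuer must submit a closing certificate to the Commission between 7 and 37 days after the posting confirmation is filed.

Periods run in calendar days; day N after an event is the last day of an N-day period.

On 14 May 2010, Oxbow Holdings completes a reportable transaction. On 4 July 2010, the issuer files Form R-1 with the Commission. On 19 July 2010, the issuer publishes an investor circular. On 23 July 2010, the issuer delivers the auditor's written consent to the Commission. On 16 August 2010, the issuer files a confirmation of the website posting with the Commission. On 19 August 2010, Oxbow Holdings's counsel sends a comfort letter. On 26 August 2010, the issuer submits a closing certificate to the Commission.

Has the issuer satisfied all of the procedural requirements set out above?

No

(1) due by 14 May 2010 + 53 days = 6 July 2010; 4 July 2010 is within that limit.
(2) the permitted window runs from 4 July 2010 + 24 = 28 July 2010 to 4 July 2010 + 38 = 11 August 2010; done 19 July 2010 — 9 days before the window opened.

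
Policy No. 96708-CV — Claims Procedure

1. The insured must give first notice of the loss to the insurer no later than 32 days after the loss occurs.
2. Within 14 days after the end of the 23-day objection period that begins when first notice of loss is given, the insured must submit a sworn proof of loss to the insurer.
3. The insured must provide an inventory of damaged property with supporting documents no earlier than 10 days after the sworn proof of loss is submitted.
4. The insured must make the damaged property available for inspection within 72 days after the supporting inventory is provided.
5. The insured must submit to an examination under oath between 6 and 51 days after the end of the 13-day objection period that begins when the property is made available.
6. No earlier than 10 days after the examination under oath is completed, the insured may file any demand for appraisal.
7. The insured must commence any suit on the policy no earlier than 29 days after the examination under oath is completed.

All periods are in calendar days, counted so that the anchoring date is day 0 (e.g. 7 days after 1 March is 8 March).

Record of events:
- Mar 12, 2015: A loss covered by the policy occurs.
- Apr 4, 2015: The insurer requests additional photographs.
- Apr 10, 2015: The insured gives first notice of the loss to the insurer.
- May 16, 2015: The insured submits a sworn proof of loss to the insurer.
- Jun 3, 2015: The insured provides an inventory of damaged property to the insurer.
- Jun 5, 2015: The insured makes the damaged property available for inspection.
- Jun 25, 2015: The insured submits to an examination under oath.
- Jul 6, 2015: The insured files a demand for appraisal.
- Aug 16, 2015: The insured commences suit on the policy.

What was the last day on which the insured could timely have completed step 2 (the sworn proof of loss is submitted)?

First notice of loss is given on Apr 10, 2015; the 23-day objection period therefore ends May 3, 2015, and step 2 runs from that date. 14 days after May 3, 2015 is May 17, 2015.

May 17, 2015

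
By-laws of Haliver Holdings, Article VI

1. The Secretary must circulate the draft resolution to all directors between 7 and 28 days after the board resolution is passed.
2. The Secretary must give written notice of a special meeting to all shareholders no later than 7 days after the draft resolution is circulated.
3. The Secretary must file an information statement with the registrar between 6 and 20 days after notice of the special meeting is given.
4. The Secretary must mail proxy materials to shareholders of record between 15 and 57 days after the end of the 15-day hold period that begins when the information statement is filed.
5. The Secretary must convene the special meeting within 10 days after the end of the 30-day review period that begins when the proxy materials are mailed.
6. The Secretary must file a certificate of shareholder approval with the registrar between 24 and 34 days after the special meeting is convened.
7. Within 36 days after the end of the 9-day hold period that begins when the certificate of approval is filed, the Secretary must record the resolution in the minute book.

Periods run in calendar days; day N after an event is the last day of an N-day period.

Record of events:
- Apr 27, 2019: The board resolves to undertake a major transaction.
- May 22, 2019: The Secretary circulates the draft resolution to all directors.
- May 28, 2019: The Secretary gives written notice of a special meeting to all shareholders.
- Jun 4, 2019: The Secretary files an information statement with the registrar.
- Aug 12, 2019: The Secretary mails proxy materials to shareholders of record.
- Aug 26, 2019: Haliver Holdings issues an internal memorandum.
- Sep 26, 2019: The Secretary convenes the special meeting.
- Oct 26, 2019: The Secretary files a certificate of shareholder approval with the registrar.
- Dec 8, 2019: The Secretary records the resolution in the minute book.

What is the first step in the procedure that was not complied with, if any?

Step 5

Step 1 — 7 and 28 days from Apr 27, 2019 (when the board resolution is passed) are May 4, 2019 and May 25, 2019 respectively; done May 22, 2019 — within the window.
Step 2 — counting 7 days from May 22, 2019 (when the draft resolution is circulated) gives a deadline of May 29, 2019; done May 28, 2019 — timely.
Step 3 — 6 and 20 days from May 28, 2019 (when notice of the special meeting is given) are Jun 3, 2019 and Jun 17, 2019 respectively; Jun 4, 2019 falls inside that range.
Step 4 — 15 and 57 days from Jun 19, 2019 (end of the 15-day hold period, which began when the information statement is filed on Jun 4, 2019) are Jul 4, 2019 and Aug 15, 2019 respectively; done Aug 12, 2019 — within the window.
Step 5 — counting 10 days from Sep 11, 2019 (end of the 30-day review period, which began when the proxy materials are mailed on Aug 12, 2019) gives a deadline of Sep 21, 2019; not done until Sep 26, 2019, 5 days after the deadline.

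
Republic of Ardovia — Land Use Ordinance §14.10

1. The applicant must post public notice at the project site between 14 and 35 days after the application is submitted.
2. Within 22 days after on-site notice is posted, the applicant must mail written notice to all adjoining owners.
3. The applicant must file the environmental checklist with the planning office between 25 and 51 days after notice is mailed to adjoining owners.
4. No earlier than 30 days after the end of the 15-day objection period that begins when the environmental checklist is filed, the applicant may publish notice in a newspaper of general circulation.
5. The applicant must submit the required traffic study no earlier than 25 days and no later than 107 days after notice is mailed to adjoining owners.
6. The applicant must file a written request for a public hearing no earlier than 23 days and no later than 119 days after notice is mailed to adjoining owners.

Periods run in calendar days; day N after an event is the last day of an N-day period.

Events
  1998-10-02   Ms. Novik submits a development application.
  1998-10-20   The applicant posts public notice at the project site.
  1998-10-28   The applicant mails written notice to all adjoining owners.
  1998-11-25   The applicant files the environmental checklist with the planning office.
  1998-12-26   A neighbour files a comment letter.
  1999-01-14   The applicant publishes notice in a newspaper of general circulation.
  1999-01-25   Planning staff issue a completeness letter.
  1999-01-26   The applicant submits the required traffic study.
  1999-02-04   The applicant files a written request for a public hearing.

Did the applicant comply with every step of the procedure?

Step 1 — 14 and 35 days from 1998-10-02 (when the application is submitted) are 1998-10-16 and 1998-11-06 respectively; done 1998-10-20 — within the window.
Step 2 — counting 22 days from 1998-10-20 (when on-site notice is posted) gives a deadline of 1998-11-11; completed 1998-10-28, before the deadline.
Step 3 — 25 and 51 days from 1998-10-28 (when notice is mailed to adjoining owners) are 1998-11-22 and 1998-12-18 respectively; done 1998-11-25 — within the window.
Step 4 — must wait 30 days from 1998-12-10 (end of the 15-day objection period, which began when the environmental checklist is filed on 1998-11-25), so not before 1999-01-09; done 1999-01-14, after the minimum wait.
Step 5 — 25 and 107 days from 1998-10-28 (when notice is mailed to adjoining owners) are 1998-11-22 and 1999-02-12 respectively; done 1999-01-26 — within the window.
Step 6 — 23 and 119 days from 1998-10-28 (when notice is mailed to adjoining owners) are 1998-11-20 and 1999-02-24 respectively; 1999-02-04 falls inside that range.

Yes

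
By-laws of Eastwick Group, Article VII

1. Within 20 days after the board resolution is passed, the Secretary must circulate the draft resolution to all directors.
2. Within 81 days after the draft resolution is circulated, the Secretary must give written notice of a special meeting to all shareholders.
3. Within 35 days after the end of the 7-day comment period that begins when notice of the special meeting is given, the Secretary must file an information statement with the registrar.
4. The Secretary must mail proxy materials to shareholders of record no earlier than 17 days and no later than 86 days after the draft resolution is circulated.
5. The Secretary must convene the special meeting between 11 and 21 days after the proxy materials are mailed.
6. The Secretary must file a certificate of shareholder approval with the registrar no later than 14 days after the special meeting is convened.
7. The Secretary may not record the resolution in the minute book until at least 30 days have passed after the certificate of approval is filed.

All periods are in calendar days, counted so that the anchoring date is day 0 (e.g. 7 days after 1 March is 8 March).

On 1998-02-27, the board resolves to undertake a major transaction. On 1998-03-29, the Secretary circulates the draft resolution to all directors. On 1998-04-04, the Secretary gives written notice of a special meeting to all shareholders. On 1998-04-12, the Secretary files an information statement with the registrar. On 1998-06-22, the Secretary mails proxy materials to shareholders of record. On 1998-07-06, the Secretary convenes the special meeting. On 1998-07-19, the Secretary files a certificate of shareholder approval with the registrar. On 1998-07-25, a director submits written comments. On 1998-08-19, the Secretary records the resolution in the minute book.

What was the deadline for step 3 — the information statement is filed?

1998-05-16

Notice of the special meeting is given on 1998-04-04; the 7-day comment period therefore ends 1998-04-11, and step 3 runs from that date. 35 days after 1998-04-11 is 1998-05-16.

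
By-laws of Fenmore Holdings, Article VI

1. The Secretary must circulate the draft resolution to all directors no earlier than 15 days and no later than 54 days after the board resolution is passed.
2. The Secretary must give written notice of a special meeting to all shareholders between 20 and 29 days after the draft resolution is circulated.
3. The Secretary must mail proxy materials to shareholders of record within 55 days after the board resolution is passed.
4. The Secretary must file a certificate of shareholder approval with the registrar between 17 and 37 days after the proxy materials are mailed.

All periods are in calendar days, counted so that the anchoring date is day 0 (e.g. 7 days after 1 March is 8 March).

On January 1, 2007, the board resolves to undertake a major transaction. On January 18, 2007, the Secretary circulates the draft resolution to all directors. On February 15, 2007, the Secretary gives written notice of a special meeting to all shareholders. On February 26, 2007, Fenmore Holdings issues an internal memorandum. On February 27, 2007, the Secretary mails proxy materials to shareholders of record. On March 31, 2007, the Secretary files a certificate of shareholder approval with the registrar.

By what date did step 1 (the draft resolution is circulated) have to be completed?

Step 1 runs from January 1, 2007, when the board resolution is passed. The window is 15–54 days after January 1, 2007; it closes on February 24, 2007.

February 24, 2007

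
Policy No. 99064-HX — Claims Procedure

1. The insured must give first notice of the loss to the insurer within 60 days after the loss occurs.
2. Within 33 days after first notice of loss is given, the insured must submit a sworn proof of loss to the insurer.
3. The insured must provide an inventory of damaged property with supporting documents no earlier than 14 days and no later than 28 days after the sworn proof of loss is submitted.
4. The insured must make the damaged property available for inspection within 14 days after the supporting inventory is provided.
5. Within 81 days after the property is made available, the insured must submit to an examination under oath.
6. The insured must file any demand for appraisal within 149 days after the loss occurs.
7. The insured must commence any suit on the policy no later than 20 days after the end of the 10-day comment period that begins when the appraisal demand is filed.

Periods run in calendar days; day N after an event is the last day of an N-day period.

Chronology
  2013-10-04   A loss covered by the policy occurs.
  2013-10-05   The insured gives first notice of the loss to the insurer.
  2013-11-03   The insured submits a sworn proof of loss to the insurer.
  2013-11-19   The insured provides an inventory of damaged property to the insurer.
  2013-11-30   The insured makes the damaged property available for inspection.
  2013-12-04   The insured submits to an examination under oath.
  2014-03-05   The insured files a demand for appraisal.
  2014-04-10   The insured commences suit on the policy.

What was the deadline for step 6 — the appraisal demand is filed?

Step 6 runs from 2013-10-04, when the loss occurs. 149 days after 2013-10-04 is 2014-03-02.

2014-03-02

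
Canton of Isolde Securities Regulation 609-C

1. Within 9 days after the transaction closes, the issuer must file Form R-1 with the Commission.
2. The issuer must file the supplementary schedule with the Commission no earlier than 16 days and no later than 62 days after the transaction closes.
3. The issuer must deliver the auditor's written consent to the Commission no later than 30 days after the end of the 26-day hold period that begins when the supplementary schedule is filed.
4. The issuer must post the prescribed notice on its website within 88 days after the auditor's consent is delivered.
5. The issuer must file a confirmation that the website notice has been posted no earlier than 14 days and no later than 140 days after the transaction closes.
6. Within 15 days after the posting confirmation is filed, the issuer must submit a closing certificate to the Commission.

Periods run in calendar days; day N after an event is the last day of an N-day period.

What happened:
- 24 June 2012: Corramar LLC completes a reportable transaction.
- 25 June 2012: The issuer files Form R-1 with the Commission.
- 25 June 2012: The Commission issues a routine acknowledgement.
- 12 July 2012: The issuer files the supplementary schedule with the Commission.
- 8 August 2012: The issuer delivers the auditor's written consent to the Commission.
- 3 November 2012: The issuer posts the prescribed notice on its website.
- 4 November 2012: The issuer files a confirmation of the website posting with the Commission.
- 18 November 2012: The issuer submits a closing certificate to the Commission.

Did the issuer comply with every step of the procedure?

Step 1 — counting 9 days from 24 June 2012 (when the transaction closes) gives a deadline of 3 July 2012; completed 25 June 2012, before the deadline.
Step 2 — 16 and 62 days from 24 June 2012 (when the transaction closes) are 10 July 2012 and 25 August 2012 respectively; done 12 July 2012, which is between those dates.
Step 3 — counting 30 days from 7 August 2012 (end of the 26-day hold period, which began when the supplementary schedule is filed on 12 July 2012) gives a deadline of 6 September 2012; done 8 August 2012 — timely.
Step 4 — counting 88 days from 8 August 2012 (when the auditor's consent is delivered) gives a deadline of 4 November 2012; done 3 November 2012 — timely.
Step 5 — 14 and 140 days from 24 June 2012 (when the transaction closes) are 8 July 2012 and 11 November 2012 respectively; 4 November 2012 falls inside that range.
Step 6 — counting 15 days from 4 November 2012 (when the posting confirmation is filed) gives a deadline of 19 November 2012; done 18 November 2012 — timely.

Yes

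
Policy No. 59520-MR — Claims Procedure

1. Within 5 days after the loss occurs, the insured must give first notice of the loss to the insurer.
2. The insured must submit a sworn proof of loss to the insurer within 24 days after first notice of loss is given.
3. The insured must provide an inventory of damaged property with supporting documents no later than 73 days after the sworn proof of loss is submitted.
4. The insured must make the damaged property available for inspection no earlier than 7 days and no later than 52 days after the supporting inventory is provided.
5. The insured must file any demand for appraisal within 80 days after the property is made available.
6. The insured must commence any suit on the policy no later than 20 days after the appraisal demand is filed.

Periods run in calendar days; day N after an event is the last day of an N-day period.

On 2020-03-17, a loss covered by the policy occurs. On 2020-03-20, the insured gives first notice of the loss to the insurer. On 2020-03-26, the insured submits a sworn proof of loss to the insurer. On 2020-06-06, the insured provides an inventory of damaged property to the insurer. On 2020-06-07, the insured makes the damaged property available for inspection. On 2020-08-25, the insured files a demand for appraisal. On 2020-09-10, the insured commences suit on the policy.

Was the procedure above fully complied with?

(1) due by 2020-03-17 + 5 days = 2020-03-22; done 2020-03-20 — timely.
(2) due by 2020-03-20 + 24 days = 2020-04-13; done 2020-03-26 — timely.
(3) due by 2020-03-26 + 73 days = 2020-06-07; done 2020-06-06 — timely.
(4) the permitted window runs from 2020-06-06 + 7 = 2020-06-13 to 2020-06-06 + 52 = 2020-07-28; 2020-06-07 is 6 days too early.
Later steps need not be reached.

No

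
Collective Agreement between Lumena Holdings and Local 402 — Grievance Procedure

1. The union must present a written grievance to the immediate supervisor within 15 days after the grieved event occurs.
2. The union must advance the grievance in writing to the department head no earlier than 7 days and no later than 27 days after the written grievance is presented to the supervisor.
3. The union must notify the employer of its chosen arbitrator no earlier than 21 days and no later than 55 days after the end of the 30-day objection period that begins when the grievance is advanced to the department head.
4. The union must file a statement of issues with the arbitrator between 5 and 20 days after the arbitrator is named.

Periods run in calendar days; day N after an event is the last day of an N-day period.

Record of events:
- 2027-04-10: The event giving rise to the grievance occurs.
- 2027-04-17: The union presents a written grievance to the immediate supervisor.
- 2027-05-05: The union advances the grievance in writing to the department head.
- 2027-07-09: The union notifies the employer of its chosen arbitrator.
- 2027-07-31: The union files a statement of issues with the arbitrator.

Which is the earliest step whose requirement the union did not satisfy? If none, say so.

Step 4

Step 1 — counting 15 days from 2027-04-10 (when the grieved event occurs) gives a deadline of 2027-04-25; done 2027-04-17 — timely.
Step 2 — 7 and 27 days from 2027-04-17 (when the written grievance is presented to the supervisor) are 2027-04-24 and 2027-05-14 respectively; 2027-05-05 falls inside that range.
Step 3 — 21 and 55 days from 2027-06-04 (end of the 30-day objection period, which began when the grievance is advanced to the department head on 2027-05-05) are 2027-06-25 and 2027-07-29 respectively; 2027-07-09 falls inside that range.
Step 4 — 5 and 20 days from 2027-07-09 (when the arbitrator is named) are 2027-07-14 and 2027-07-29 respectively; done 2027-07-31 — 2 days after the window closed.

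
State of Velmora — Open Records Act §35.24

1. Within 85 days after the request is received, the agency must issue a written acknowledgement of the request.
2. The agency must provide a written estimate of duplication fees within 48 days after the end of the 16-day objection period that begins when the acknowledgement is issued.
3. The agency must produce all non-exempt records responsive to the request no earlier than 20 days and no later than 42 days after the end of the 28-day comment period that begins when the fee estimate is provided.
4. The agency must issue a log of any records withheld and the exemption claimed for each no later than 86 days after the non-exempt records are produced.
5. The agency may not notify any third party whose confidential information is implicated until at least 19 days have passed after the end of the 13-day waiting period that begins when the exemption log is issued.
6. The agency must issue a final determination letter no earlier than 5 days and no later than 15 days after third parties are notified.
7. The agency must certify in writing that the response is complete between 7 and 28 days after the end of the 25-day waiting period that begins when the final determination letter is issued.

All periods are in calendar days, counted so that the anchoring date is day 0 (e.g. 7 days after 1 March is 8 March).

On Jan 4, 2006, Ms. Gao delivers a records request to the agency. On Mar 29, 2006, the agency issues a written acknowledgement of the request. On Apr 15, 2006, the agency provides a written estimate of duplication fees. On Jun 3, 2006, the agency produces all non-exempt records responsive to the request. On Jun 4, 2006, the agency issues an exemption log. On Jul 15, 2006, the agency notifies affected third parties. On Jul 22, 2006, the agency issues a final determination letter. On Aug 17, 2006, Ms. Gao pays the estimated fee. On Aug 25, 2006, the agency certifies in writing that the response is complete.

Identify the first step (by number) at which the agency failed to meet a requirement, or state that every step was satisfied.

None — every step was satisfied

(1) due by Jan 4, 2006 + 85 days = Mar 30, 2006; done Mar 29, 2006 — timely.
(2) due by Apr 14, 2006 + 48 days = Jun 1, 2006; Apr 15, 2006 is within that limit.
(3) the permitted window runs from May 13, 2006 + 20 = Jun 2, 2006 to May 13, 2006 + 42 = Jun 24, 2006; done Jun 3, 2006 — within the window.
(4) due by Jun 3, 2006 + 86 days = Aug 28, 2006; done Jun 4, 2006 — timely.
(5) permitted from Jun 17, 2006 + 19 days = Jul 6, 2006 onward; done Jul 15, 2006 — permitted.
(6) the permitted window runs from Jul 15, 2006 + 5 = Jul 20, 2006 to Jul 15, 2006 + 15 = Jul 30, 2006; Jul 22, 2006 falls inside that range.
(7) the permitted window runs from Aug 16, 2006 + 7 = Aug 23, 2006 to Aug 16, 2006 + 28 = Sep 13, 2006; done Aug 25, 2006, which is between those dates.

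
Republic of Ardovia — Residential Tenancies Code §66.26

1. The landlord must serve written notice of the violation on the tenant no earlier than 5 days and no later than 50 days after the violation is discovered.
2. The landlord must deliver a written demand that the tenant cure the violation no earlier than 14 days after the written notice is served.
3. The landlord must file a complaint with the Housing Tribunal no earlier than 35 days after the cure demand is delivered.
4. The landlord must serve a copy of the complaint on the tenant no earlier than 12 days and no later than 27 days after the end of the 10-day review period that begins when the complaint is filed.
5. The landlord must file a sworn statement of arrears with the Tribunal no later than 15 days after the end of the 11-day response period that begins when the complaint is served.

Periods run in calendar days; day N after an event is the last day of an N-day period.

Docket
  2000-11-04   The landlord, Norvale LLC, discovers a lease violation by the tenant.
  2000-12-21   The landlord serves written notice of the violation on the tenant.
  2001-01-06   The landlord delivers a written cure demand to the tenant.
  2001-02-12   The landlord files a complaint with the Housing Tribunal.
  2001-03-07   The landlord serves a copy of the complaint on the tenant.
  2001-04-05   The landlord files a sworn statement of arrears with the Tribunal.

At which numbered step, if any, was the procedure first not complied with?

Step 5

Step 1 — 5 and 50 days from 2000-11-04 (when the violation is discovered) are 2000-11-09 and 2000-12-24 respectively; done 2000-12-21, which is between those dates.
Step 2 — must wait 14 days from 2000-12-21 (when the written notice is served), so not before 2001-01-04; done 2001-01-06 — permitted.
Step 3 — must wait 35 days from 2001-01-06 (when the cure demand is delivered), so not before 2001-02-10; 2001-02-12 is on or after that date.
Step 4 — 12 and 27 days from 2001-02-22 (end of the 10-day review period, which began when the complaint is filed on 2001-02-12) are 2001-03-06 and 2001-03-21 respectively; done 2001-03-07 — within the window.
Step 5 — counting 15 days from 2001-03-18 (end of the 11-day response period, which began when the complaint is served on 2001-03-07) gives a deadline of 2001-04-02; not done until 2001-04-05, 3 days after the deadline.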